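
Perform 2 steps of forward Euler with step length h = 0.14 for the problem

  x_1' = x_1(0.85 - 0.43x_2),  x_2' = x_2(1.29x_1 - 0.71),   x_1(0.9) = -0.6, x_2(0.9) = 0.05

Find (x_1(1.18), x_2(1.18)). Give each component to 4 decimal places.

-0.7477, 0.0309

Euler on (x_1,x_2): x_1_{n+1} = x_1_n + h·x_1', x_2_{n+1} = x_2_n + h·x_2'.
0.900000: (-0.600000, 0.050000); f=(-0.497100, -0.074200) → (-0.669594, 0.039612)
1.040000: (-0.669594, 0.039612); f=(-0.557750, -0.062340) → (-0.747679, 0.030884)
(x_1(1.18), x_2(1.18)) ≈ (-0.7477, 0.0309)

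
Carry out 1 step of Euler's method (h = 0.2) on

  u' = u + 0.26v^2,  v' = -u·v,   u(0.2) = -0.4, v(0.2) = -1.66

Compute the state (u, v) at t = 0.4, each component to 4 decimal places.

Euler on (u,v): u_{n+1} = u_n + h·u', v_{n+1} = v_n + h·v'.
0.200000: (-0.400000, -1.660000); f=(0.316456, -0.664000) → (-0.336709, -1.792800)
(u(0.4), v(0.4)) ≈ (-0.3367, -1.7928)

-0.3367, -1.7928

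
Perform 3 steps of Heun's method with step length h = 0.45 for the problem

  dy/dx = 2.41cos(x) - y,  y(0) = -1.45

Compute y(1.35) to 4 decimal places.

Heun: k1 = f(x_n, y_n); k2 = f(x_n + h, y_n + h·k1); y_{n+1} = y_n + (h/2)·(k1 + k2).
x=0.000000, y=-1.450000:
  k1 = f(0.000000, -1.450000) = 3.860000
  k2 = f(0.450000, 0.287000) = 1.883078
  y ← -1.450000 + (0.45/2)·(3.860000 + 1.883078) = -0.157808
x=0.450000, y=-0.157808:
  k1 = f(0.450000, -0.157808) = 2.327885
  k2 = f(0.900000, 0.889741) = 0.608339
  y ← -0.157808 + (0.45/2)·(2.327885 + 0.608339) = 0.502843
x=0.900000, y=0.502843:
  k1 = f(0.900000, 0.502843) = 0.995237
  k2 = f(1.350000, 0.950700) = -0.422894
  y ← 0.502843 + (0.45/2)·(0.995237 + (-0.422894)) = 0.631620
y(1.35) ≈ 0.6316

0.6316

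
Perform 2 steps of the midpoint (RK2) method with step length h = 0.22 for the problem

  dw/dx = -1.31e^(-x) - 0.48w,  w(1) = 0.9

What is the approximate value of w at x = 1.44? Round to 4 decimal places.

0.5768

Midpoint: k1 = f(x_n, w_n); k2 = f(x_n + h/2, w_n + (h/2)·k1); w_{n+1} = w_n + h·k2.
x=1.000000, w=0.900000:
  k1 = f(1.000000, 0.900000) = -0.913922
  k2 = f(1.110000, 0.799469) = -0.815467
  w ← 0.900000 + 0.22·(-0.815467) = 0.720597
x=1.220000, w=0.720597:
  k1 = f(1.220000, 0.720597) = -0.732638
  k2 = f(1.330000, 0.640007) = -0.653669
  w ← 0.720597 + 0.22·(-0.653669) = 0.576790
w(1.44) ≈ 0.5768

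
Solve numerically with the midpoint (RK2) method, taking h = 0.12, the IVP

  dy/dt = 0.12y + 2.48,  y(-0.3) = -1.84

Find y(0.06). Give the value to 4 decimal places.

-1.0089

Midpoint: k1 = f(t_n, y_n); k2 = f(t_n + h/2, y_n + (h/2)·k1); y_{n+1} = y_n + h·k2.
t=-0.300000, y=-1.840000:
  k1 = f(-0.300000, -1.840000) = 2.259200
  k2 = f(-0.240000, -1.704448) = 2.275466
  y ← -1.840000 + 0.12·2.275466 = -1.566944
t=-0.180000, y=-1.566944:
  k1 = f(-0.180000, -1.566944) = 2.291967
  k2 = f(-0.120000, -1.429426) = 2.308469
  y ← -1.566944 + 0.12·2.308469 = -1.289928
t=-0.060000, y=-1.289928:
  k1 = f(-0.060000, -1.289928) = 2.325209
  k2 = f(0.000000, -1.150415) = 2.341950
  y ← -1.289928 + 0.12·2.341950 = -1.008894
y(0.06) ≈ -1.0089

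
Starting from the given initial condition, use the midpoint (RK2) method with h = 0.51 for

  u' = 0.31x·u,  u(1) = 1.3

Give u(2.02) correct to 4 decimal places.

2.0713

Midpoint: k1 = f(x_n, u_n); k2 = f(x_n + h/2, u_n + (h/2)·k1); u_{n+1} = u_n + h·k2.
x=1.000000, u=1.300000:
  k1 = f(1.000000, 1.300000) = 0.403000
  k2 = f(1.255000, 1.402765) = 0.545746
  u ← 1.300000 + 0.51·0.545746 = 1.578330
x=1.510000, u=1.578330:
  k1 = f(1.510000, 1.578330) = 0.738816
  k2 = f(1.765000, 1.766729) = 0.966666
  u ← 1.578330 + 0.51·0.966666 = 2.071330
u(2.02) ≈ 2.0713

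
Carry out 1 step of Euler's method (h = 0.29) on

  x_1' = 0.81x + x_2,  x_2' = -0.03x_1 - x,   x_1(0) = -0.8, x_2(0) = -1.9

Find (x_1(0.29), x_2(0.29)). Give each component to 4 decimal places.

-1.3510, -1.8930

Euler on (x_1,x_2): x_1_{n+1} = x_1_n + h·x_1', x_2_{n+1} = x_2_n + h·x_2'.
0.000000: (-0.800000, -1.900000); f=(-1.900000, 0.024000) → (-1.351000, -1.893040)
(x_1(0.29), x_2(0.29)) ≈ (-1.3510, -1.8930)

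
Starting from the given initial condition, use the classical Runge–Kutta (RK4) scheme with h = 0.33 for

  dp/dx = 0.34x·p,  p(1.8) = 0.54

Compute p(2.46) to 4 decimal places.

RK4: k1 = f(x_n, p_n); k2 = f(x_n + h/2, p_n + (h/2)·k1); k3 = f(x_n + h/2, p_n + (h/2)·k2); k4 = f(x_n + h, p_n + h·k3); p_{n+1} = p_n + (h/6)·(k1 + 2k2 + 2k3 + k4).
x=1.800000, p=0.540000:
  k1 = f(1.800000, 0.540000) = 0.330480
  k2 = f(1.965000, 0.594529) = 0.397205
  k3 = f(1.965000, 0.605539) = 0.404560
  k4 = f(2.130000, 0.673505) = 0.487752
  p ← 0.540000 + (0.33/6)·(k1 + 2k2 + 2k3 + k4) = 0.673197
x=2.130000, p=0.673197:
  k1 = f(2.130000, 0.673197) = 0.487529
  k2 = f(2.295000, 0.753639) = 0.588065
  k3 = f(2.295000, 0.770228) = 0.601009
  k4 = f(2.460000, 0.871530) = 0.728948
  p ← 0.673197 + (0.33/6)·(k1 + 2k2 + 2k3 + k4) = 0.870901
p(2.46) ≈ 0.8709

0.8709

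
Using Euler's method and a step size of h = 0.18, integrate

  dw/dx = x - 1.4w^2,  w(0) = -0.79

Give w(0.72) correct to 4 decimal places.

Euler: w_{n+1} = w_n + h·f(x_n, w_n).
x=0.000000, w=-0.790000: f=-0.873740 → w ← -0.790000 + 0.18·(-0.873740) = -0.947273
x=0.180000, w=-0.947273: f=-1.076257 → w ← -0.947273 + 0.18·(-1.076257) = -1.140999
x=0.360000, w=-1.140999: f=-1.462632 → w ← -1.140999 + 0.18·(-1.462632) = -1.404273
x=0.540000, w=-1.404273: f=-2.220776 → w ← -1.404273 + 0.18·(-2.220776) = -1.804013
w(0.72) ≈ -1.8040

-1.8040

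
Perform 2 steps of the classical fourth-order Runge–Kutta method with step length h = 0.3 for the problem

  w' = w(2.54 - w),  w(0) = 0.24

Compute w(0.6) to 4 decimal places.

RK4: k1 = f(s_n, w_n); k2 = f(s_n + h/2, w_n + (h/2)·k1); k3 = f(s_n + h/2, w_n + (h/2)·k2); k4 = f(s_n + h, w_n + h·k3); w_{n+1} = w_n + (h/6)·(k1 + 2k2 + 2k3 + k4).
s=0.000000, w=0.240000:
  k1 = f(0.000000, 0.240000) = 0.552000
  k2 = f(0.150000, 0.322800) = 0.715712
  k3 = f(0.150000, 0.347357) = 0.761630
  k4 = f(0.300000, 0.468489) = 0.970480
  w ← 0.240000 + (0.3/6)·(k1 + 2k2 + 2k3 + k4) = 0.463858
s=0.300000, w=0.463858:
  k1 = f(0.300000, 0.463858) = 0.963035
  k2 = f(0.450000, 0.608313) = 1.175071
  k3 = f(0.450000, 0.640119) = 1.216150
  k4 = f(0.600000, 0.828703) = 1.418157
  w ← 0.463858 + (0.3/6)·(k1 + 2k2 + 2k3 + k4) = 0.822040
w(0.6) ≈ 0.8220

0.8220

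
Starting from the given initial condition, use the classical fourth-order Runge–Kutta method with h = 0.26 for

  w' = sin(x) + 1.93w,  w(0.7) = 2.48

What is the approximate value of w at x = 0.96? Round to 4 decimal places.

RK4: k1 = f(x_n, w_n); k2 = f(x_n + h/2, w_n + (h/2)·k1); k3 = f(x_n + h/2, w_n + (h/2)·k2); k4 = f(x_n + h, w_n + h·k3); w_{n+1} = w_n + (h/6)·(k1 + 2k2 + 2k3 + k4).
x=0.700000, w=2.480000:
  k1 = f(0.700000, 2.480000) = 5.430618
  k2 = f(0.830000, 3.185980) = 6.886873
  k3 = f(0.830000, 3.375294) = 7.252248
  k4 = f(0.960000, 4.365584) = 9.244770
  w ← 2.480000 + (0.26/6)·(k1 + 2k2 + 2k3 + k4) = 4.341324
w(0.96) ≈ 4.3413

4.3413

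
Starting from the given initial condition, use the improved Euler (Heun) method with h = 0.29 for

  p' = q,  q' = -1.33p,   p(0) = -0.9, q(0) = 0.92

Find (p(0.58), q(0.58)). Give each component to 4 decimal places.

-0.1977, 1.3725

Heun on (p,q): k1 = f(t_n, state_n); k2 = f(t_n + h, state_n + h·k1); state_{n+1} = state_n + (h/2)·(k1 + k2).
0.000000: (-0.900000, 0.920000)
  k1 = (0.920000, 1.197000)
  predictor → (-0.633200, 1.267130)
  k2 = (1.267130, 0.842156)
  → (-0.582866, 1.215678)
0.290000: (-0.582866, 1.215678)
  k1 = (1.215678, 0.775212)
  predictor → (-0.230320, 1.440489)
  k2 = (1.440489, 0.306325)
  → (-0.197722, 1.372500)
(p(0.58), q(0.58)) ≈ (-0.1977, 1.3725)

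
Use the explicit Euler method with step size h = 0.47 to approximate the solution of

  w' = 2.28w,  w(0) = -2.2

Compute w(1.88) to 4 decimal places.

Euler: w_{n+1} = w_n + h·f(t_n, w_n).
t=0.000000, w=-2.200000: f=-5.016000 → w ← -2.200000 + 0.47·(-5.016000) = -4.557520
t=0.470000, w=-4.557520: f=-10.391146 → w ← -4.557520 + 0.47·(-10.391146) = -9.441358
t=0.940000, w=-9.441358: f=-21.526297 → w ← -9.441358 + 0.47·(-21.526297) = -19.558718
t=1.410000, w=-19.558718: f=-44.593877 → w ← -19.558718 + 0.47·(-44.593877) = -40.517840
w(1.88) ≈ -40.5178

-40.5178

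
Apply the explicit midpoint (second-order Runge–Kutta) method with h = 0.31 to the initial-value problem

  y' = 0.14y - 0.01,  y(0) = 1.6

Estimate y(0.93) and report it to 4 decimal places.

1.8125

Midpoint: k1 = f(s_n, y_n); k2 = f(s_n + h/2, y_n + (h/2)·k1); y_{n+1} = y_n + h·k2.
s=0.000000, y=1.600000:
  k1 = f(0.000000, 1.600000) = 0.214000
  k2 = f(0.155000, 1.633170) = 0.218644
  y ← 1.600000 + 0.31·0.218644 = 1.667780
s=0.310000, y=1.667780:
  k1 = f(0.310000, 1.667780) = 0.223489
  k2 = f(0.465000, 1.702420) = 0.228339
  y ← 1.667780 + 0.31·0.228339 = 1.738565
s=0.620000, y=1.738565:
  k1 = f(0.620000, 1.738565) = 0.233399
  k2 = f(0.775000, 1.774741) = 0.238464
  y ← 1.738565 + 0.31·0.238464 = 1.812488
y(0.93) ≈ 1.8125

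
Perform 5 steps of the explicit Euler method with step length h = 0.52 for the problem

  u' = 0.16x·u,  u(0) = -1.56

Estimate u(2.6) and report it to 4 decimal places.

-2.3436

Euler: u_{n+1} = u_n + h·f(x_n, u_n).
x=0.000000, u=-1.560000: f=0.000000 → u ← -1.560000 + 0.52·0.000000 = -1.560000
x=0.520000, u=-1.560000: f=-0.129792 → u ← -1.560000 + 0.52·(-0.129792) = -1.627492
x=1.040000, u=-1.627492: f=-0.270815 → u ← -1.627492 + 0.52·(-0.270815) = -1.768315
x=1.560000, u=-1.768315: f=-0.441372 → u ← -1.768315 + 0.52·(-0.441372) = -1.997829
x=2.080000, u=-1.997829: f=-0.664877 → u ← -1.997829 + 0.52·(-0.664877) = -2.343565
u(2.6) ≈ -2.3436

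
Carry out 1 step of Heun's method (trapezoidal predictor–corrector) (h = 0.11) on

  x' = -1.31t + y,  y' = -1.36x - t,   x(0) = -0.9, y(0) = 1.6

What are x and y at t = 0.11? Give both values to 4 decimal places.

-0.7245, 1.7154

Heun on (x,y): k1 = f(t_n, state_n); k2 = f(t_n + h, state_n + h·k1); state_{n+1} = state_n + (h/2)·(k1 + k2).
0.000000: (-0.900000, 1.600000)
  k1 = (1.600000, 1.224000)
  predictor → (-0.724000, 1.734640)
  k2 = (1.590540, 0.874640)
  → (-0.724520, 1.715425)
(x(0.11), y(0.11)) ≈ (-0.7245, 1.7154)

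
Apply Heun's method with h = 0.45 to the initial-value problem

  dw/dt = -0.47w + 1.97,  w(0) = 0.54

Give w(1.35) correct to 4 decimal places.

2.2447

Heun: k1 = f(t_n, w_n); k2 = f(t_n + h, w_n + h·k1); w_{n+1} = w_n + (h/2)·(k1 + k2).
t=0.000000, w=0.540000:
  k1 = f(0.000000, 0.540000) = 1.716200
  k2 = f(0.450000, 1.312290) = 1.353224
  w ← 0.540000 + (0.45/2)·(1.716200 + 1.353224) = 1.230620
t=0.450000, w=1.230620:
  k1 = f(0.450000, 1.230620) = 1.391608
  k2 = f(0.900000, 1.856844) = 1.097283
  w ← 1.230620 + (0.45/2)·(1.391608 + 1.097283) = 1.790621
t=0.900000, w=1.790621:
  k1 = f(0.900000, 1.790621) = 1.128408
  k2 = f(1.350000, 2.298405) = 0.889750
  w ← 1.790621 + (0.45/2)·(1.128408 + 0.889750) = 2.244707
w(1.35) ≈ 2.2447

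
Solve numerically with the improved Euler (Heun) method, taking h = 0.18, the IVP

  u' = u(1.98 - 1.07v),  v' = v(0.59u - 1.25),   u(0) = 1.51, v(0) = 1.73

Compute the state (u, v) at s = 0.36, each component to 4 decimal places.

1.6465, 1.5371

Heun on (u,v): k1 = f(s_n, state_n); k2 = f(s_n + h, state_n + h·k1); state_{n+1} = state_n + (h/2)·(k1 + k2).
0.000000: (1.510000, 1.730000)
  k1 = (0.194639, -0.621243)
  predictor → (1.545035, 1.618176)
  k2 = (0.384021, -0.547638)
  → (1.562079, 1.624801)
0.180000: (1.562079, 1.624801)
  k1 = (0.377185, -0.533541)
  predictor → (1.629973, 1.528763)
  k2 = (0.561074, -0.440767)
  → (1.646523, 1.537113)
(u(0.36), v(0.36)) ≈ (1.6465, 1.5371)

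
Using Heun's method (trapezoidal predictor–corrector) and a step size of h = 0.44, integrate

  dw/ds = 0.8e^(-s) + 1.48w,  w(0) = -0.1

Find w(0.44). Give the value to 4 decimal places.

0.2176

Heun: k1 = f(s_n, w_n); k2 = f(s_n + h, w_n + h·k1); w_{n+1} = w_n + (h/2)·(k1 + k2).
s=0.000000, w=-0.100000:
  k1 = f(0.000000, -0.100000) = 0.652000
  k2 = f(0.440000, 0.186880) = 0.791812
  w ← -0.100000 + (0.44/2)·(0.652000 + 0.791812) = 0.217639
w(0.44) ≈ 0.2176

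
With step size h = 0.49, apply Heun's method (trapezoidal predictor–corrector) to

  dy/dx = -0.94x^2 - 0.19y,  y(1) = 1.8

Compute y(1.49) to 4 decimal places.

Heun: k1 = f(x_n, y_n); k2 = f(x_n + h, y_n + h·k1); y_{n+1} = y_n + (h/2)·(k1 + k2).
x=1.000000, y=1.800000:
  k1 = f(1.000000, 1.800000) = -1.282000
  k2 = f(1.490000, 1.171820) = -2.309540
  y ← 1.800000 + (0.49/2)·(-1.282000 + (-2.309540)) = 0.920073
y(1.49) ≈ 0.9201

0.9201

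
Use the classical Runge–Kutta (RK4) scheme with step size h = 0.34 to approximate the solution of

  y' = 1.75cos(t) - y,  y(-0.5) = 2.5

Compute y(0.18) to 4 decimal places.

RK4: k1 = f(t_n, y_n); k2 = f(t_n + h/2, y_n + (h/2)·k1); k3 = f(t_n + h/2, y_n + (h/2)·k2); k4 = f(t_n + h, y_n + h·k3); y_{n+1} = y_n + (h/6)·(k1 + 2k2 + 2k3 + k4).
t=-0.500000, y=2.500000:
  k1 = f(-0.500000, 2.500000) = -0.964231
  k2 = f(-0.330000, 2.336081) = -0.680507
  k3 = f(-0.330000, 2.384314) = -0.728740
  k4 = f(-0.160000, 2.252228) = -0.524581
  y ← 2.500000 + (0.34/6)·(k1 + 2k2 + 2k3 + k4) = 2.255919
t=-0.160000, y=2.255919:
  k1 = f(-0.160000, 2.255919) = -0.528272
  k2 = f(0.010000, 2.166113) = -0.416201
  k3 = f(0.010000, 2.185165) = -0.435253
  k4 = f(0.180000, 2.107933) = -0.386207
  y ← 2.255919 + (0.34/6)·(k1 + 2k2 + 2k3 + k4) = 2.107601
y(0.18) ≈ 2.1076

2.1076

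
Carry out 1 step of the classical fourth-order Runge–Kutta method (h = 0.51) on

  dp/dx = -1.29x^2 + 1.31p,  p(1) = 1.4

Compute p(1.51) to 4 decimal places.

RK4: k1 = f(x_n, p_n); k2 = f(x_n + h/2, p_n + (h/2)·k1); k3 = f(x_n + h/2, p_n + (h/2)·k2); k4 = f(x_n + h, p_n + h·k3); p_{n+1} = p_n + (h/6)·(k1 + 2k2 + 2k3 + k4).
x=1.000000, p=1.400000:
  k1 = f(1.000000, 1.400000) = 0.544000
  k2 = f(1.255000, 1.538720) = -0.016059
  k3 = f(1.255000, 1.395905) = -0.203147
  k4 = f(1.510000, 1.296395) = -1.243051
  p ← 1.400000 + (0.51/6)·(k1 + 2k2 + 2k3 + k4) = 1.303316
p(1.51) ≈ 1.3033

1.3033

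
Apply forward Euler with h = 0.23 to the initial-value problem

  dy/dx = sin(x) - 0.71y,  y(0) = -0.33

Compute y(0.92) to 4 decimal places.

Euler: y_{n+1} = y_n + h·f(x_n, y_n).
x=0.000000, y=-0.330000: f=0.234300 → y ← -0.330000 + 0.23·0.234300 = -0.276111
x=0.230000, y=-0.276111: f=0.424016 → y ← -0.276111 + 0.23·0.424016 = -0.178587
x=0.460000, y=-0.178587: f=0.570745 → y ← -0.178587 + 0.23·0.570745 = -0.047316
x=0.690000, y=-0.047316: f=0.670131 → y ← -0.047316 + 0.23·0.670131 = 0.106814
y(0.92) ≈ 0.1068

0.1068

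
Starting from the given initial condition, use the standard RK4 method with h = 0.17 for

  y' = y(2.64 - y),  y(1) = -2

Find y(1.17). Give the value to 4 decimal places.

RK4: k1 = f(s_n, y_n); k2 = f(s_n + h/2, y_n + (h/2)·k1); k3 = f(s_n + h/2, y_n + (h/2)·k2); k4 = f(s_n + h, y_n + h·k3); y_{n+1} = y_n + (h/6)·(k1 + 2k2 + 2k3 + k4).
s=1.000000, y=-2.000000:
  k1 = f(1.000000, -2.000000) = -9.280000
  k2 = f(1.085000, -2.788800) = -15.139837
  k3 = f(1.085000, -3.286886) = -19.481000
  k4 = f(1.170000, -5.311770) = -42.237974
  y ← -2.000000 + (0.17/6)·(k1 + 2k2 + 2k3 + k4) = -5.421523
y(1.17) ≈ -5.4215

-5.4215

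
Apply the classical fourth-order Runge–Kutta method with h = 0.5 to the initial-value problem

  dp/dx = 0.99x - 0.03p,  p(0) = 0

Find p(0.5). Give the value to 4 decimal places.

0.1231

RK4: k1 = f(x_n, p_n); k2 = f(x_n + h/2, p_n + (h/2)·k1); k3 = f(x_n + h/2, p_n + (h/2)·k2); k4 = f(x_n + h, p_n + h·k3); p_{n+1} = p_n + (h/6)·(k1 + 2k2 + 2k3 + k4).
x=0.000000, p=0.000000:
  k1 = f(0.000000, 0.000000) = 0.000000
  k2 = f(0.250000, 0.000000) = 0.247500
  k3 = f(0.250000, 0.061875) = 0.245644
  k4 = f(0.500000, 0.122822) = 0.491315
  p ← 0.000000 + (0.5/6)·(k1 + 2k2 + 2k3 + k4) = 0.123134
p(0.5) ≈ 0.1231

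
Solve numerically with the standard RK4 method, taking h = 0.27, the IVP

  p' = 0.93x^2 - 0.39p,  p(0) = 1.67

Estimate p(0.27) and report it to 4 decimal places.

1.5090

RK4: k1 = f(x_n, p_n); k2 = f(x_n + h/2, p_n + (h/2)·k1); k3 = f(x_n + h/2, p_n + (h/2)·k2); k4 = f(x_n + h, p_n + h·k3); p_{n+1} = p_n + (h/6)·(k1 + 2k2 + 2k3 + k4).
x=0.000000, p=1.670000:
  k1 = f(0.000000, 1.670000) = -0.651300
  k2 = f(0.135000, 1.582074) = -0.600060
  k3 = f(0.135000, 1.588992) = -0.602758
  k4 = f(0.270000, 1.507255) = -0.520033
  p ← 1.670000 + (0.27/6)·(k1 + 2k2 + 2k3 + k4) = 1.509036
p(0.27) ≈ 1.5090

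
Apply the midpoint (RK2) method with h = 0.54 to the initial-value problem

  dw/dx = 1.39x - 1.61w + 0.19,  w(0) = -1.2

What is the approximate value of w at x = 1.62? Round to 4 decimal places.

0.8776

Midpoint: k1 = f(x_n, w_n); k2 = f(x_n + h/2, w_n + (h/2)·k1); w_{n+1} = w_n + h·k2.
x=0.000000, w=-1.200000:
  k1 = f(0.000000, -1.200000) = 2.122000
  k2 = f(0.270000, -0.627060) = 1.574867
  w ← -1.200000 + 0.54·1.574867 = -0.349572
x=0.540000, w=-0.349572:
  k1 = f(0.540000, -0.349572) = 1.503411
  k2 = f(0.810000, 0.056349) = 1.225178
  w ← -0.349572 + 0.54·1.225178 = 0.312024
x=1.080000, w=0.312024:
  k1 = f(1.080000, 0.312024) = 1.188841
  k2 = f(1.350000, 0.633011) = 1.047352
  w ← 0.312024 + 0.54·1.047352 = 0.877594
w(1.62) ≈ 0.8776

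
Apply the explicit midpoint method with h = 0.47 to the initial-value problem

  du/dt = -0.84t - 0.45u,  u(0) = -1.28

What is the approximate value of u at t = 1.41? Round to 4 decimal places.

-1.3779

Midpoint: k1 = f(t_n, u_n); k2 = f(t_n + h/2, u_n + (h/2)·k1); u_{n+1} = u_n + h·k2.
t=0.000000, u=-1.280000:
  k1 = f(0.000000, -1.280000) = 0.576000
  k2 = f(0.235000, -1.144640) = 0.317688
  u ← -1.280000 + 0.47·0.317688 = -1.130687
t=0.470000, u=-1.130687:
  k1 = f(0.470000, -1.130687) = 0.114009
  k2 = f(0.705000, -1.103895) = -0.095447
  u ← -1.130687 + 0.47·(-0.095447) = -1.175547
t=0.940000, u=-1.175547:
  k1 = f(0.940000, -1.175547) = -0.260604
  k2 = f(1.175000, -1.236789) = -0.430445
  u ← -1.175547 + 0.47·(-0.430445) = -1.377856
u(1.41) ≈ -1.3779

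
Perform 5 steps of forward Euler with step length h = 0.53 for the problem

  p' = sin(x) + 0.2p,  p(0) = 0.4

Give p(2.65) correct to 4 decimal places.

2.6281

Euler: p_{n+1} = p_n + h·f(x_n, p_n).
x=0.000000, p=0.400000: f=0.080000 → p ← 0.400000 + 0.53·0.080000 = 0.442400
x=0.530000, p=0.442400: f=0.594013 → p ← 0.442400 + 0.53·0.594013 = 0.757227
x=1.060000, p=0.757227: f=1.023801 → p ← 0.757227 + 0.53·1.023801 = 1.299842
x=1.590000, p=1.299842: f=1.259784 → p ← 1.299842 + 0.53·1.259784 = 1.967527
x=2.120000, p=1.967527: f=1.246446 → p ← 1.967527 + 0.53·1.246446 = 2.628143
p(2.65) ≈ 2.6281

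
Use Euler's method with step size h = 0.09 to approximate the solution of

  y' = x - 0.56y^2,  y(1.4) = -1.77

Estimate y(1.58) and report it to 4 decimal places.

-1.8314

Euler: y_{n+1} = y_n + h·f(x_n, y_n).
x=1.400000, y=-1.770000: f=-0.354424 → y ← -1.770000 + 0.09·(-0.354424) = -1.801898
x=1.490000, y=-1.801898: f=-0.328229 → y ← -1.801898 + 0.09·(-0.328229) = -1.831439
y(1.58) ≈ -1.8314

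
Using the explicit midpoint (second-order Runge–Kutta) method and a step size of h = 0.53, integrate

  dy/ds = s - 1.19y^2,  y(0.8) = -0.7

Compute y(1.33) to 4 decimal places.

-0.3959

Midpoint: k1 = f(s_n, y_n); k2 = f(s_n + h/2, y_n + (h/2)·k1); y_{n+1} = y_n + h·k2.
s=0.800000, y=-0.700000:
  k1 = f(0.800000, -0.700000) = 0.216900
  k2 = f(1.065000, -0.642521) = 0.573728
  y ← -0.700000 + 0.53·0.573728 = -0.395924
y(1.33) ≈ -0.3959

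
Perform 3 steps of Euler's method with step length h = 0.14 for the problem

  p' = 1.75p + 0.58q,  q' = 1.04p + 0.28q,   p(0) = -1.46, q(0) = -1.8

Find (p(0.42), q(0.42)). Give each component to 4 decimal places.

-3.4536, -2.9274

Euler on (p,q): p_{n+1} = p_n + h·p', q_{n+1} = q_n + h·q'.
0.000000: (-1.460000, -1.800000); f=(-3.599000, -2.022400) → (-1.963860, -2.083136)
0.140000: (-1.963860, -2.083136); f=(-4.644974, -2.625692) → (-2.614156, -2.450733)
0.280000: (-2.614156, -2.450733); f=(-5.996199, -3.404928) → (-3.453624, -2.927423)
(p(0.42), q(0.42)) ≈ (-3.4536, -2.9274)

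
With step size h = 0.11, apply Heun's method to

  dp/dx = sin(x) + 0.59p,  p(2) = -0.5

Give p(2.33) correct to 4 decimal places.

-0.3061

Heun: k1 = f(x_n, p_n); k2 = f(x_n + h, p_n + h·k1); p_{n+1} = p_n + (h/2)·(k1 + k2).
x=2.000000, p=-0.500000:
  k1 = f(2.000000, -0.500000) = 0.614297
  k2 = f(2.110000, -0.432427) = 0.602986
  p ← -0.500000 + (0.11/2)·(0.614297 + 0.602986) = -0.433049
x=2.110000, p=-0.433049:
  k1 = f(2.110000, -0.433049) = 0.602619
  k2 = f(2.220000, -0.366761) = 0.580176
  p ← -0.433049 + (0.11/2)·(0.602619 + 0.580176) = -0.367996
x=2.220000, p=-0.367996:
  k1 = f(2.220000, -0.367996) = 0.579448
  k2 = f(2.330000, -0.304256) = 0.545873
  p ← -0.367996 + (0.11/2)·(0.579448 + 0.545873) = -0.306103
p(2.33) ≈ -0.3061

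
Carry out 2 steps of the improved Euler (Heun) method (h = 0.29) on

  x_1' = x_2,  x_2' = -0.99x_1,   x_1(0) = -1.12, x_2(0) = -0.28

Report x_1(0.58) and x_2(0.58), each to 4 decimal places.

-1.0911, 0.3825

Heun on (x_1,x_2): k1 = f(x_n, state_n); k2 = f(x_n + h, state_n + h·k1); state_{n+1} = state_n + (h/2)·(k1 + k2).
0.000000: (-1.120000, -0.280000)
  k1 = (-0.280000, 1.108800)
  predictor → (-1.201200, 0.041552)
  k2 = (0.041552, 1.189188)
  → (-1.154575, 0.053208)
0.290000: (-1.154575, 0.053208)
  k1 = (0.053208, 1.143029)
  predictor → (-1.139145, 0.384687)
  k2 = (0.384687, 1.127753)
  → (-1.091080, 0.382472)
(x_1(0.58), x_2(0.58)) ≈ (-1.0911, 0.3825)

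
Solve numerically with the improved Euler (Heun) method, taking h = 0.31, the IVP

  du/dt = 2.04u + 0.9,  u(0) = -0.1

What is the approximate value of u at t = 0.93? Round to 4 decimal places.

1.6578

Heun: k1 = f(t_n, u_n); k2 = f(t_n + h, u_n + h·k1); u_{n+1} = u_n + (h/2)·(k1 + k2).
t=0.000000, u=-0.100000:
  k1 = f(0.000000, -0.100000) = 0.696000
  k2 = f(0.310000, 0.115760) = 1.136150
  u ← -0.100000 + (0.31/2)·(0.696000 + 1.136150) = 0.183983
t=0.310000, u=0.183983:
  k1 = f(0.310000, 0.183983) = 1.275326
  k2 = f(0.620000, 0.579334) = 2.081842
  u ← 0.183983 + (0.31/2)·(1.275326 + 2.081842) = 0.704344
t=0.620000, u=0.704344:
  k1 = f(0.620000, 0.704344) = 2.336862
  k2 = f(0.930000, 1.428772) = 3.814694
  u ← 0.704344 + (0.31/2)·(2.336862 + 3.814694) = 1.657836
u(0.93) ≈ 1.6578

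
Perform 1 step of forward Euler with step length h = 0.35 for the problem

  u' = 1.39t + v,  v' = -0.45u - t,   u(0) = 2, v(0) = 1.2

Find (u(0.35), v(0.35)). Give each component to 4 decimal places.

2.4200, 0.8850

Euler on (u,v): u_{n+1} = u_n + h·u', v_{n+1} = v_n + h·v'.
0.000000: (2.000000, 1.200000); f=(1.200000, -0.900000) → (2.420000, 0.885000)
(u(0.35), v(0.35)) ≈ (2.4200, 0.8850)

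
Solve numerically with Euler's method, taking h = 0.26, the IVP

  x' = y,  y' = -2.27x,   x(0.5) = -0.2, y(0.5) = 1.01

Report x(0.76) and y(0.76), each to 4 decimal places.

0.0626, 1.1280

Euler on (x,y): x_{n+1} = x_n + h·x', y_{n+1} = y_n + h·y'.
0.500000: (-0.200000, 1.010000); f=(1.010000, 0.454000) → (0.062600, 1.128040)
(x(0.76), y(0.76)) ≈ (0.0626, 1.1280)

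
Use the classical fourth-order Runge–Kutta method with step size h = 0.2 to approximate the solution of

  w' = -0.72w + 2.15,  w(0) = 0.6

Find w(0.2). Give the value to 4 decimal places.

0.9200

RK4: k1 = f(x_n, w_n); k2 = f(x_n + h/2, w_n + (h/2)·k1); k3 = f(x_n + h/2, w_n + (h/2)·k2); k4 = f(x_n + h, w_n + h·k3); w_{n+1} = w_n + (h/6)·(k1 + 2k2 + 2k3 + k4).
x=0.000000, w=0.600000:
  k1 = f(0.000000, 0.600000) = 1.718000
  k2 = f(0.100000, 0.771800) = 1.594304
  k3 = f(0.100000, 0.759430) = 1.603210
  k4 = f(0.200000, 0.920642) = 1.487138
  w ← 0.600000 + (0.2/6)·(k1 + 2k2 + 2k3 + k4) = 0.920006
w(0.2) ≈ 0.9200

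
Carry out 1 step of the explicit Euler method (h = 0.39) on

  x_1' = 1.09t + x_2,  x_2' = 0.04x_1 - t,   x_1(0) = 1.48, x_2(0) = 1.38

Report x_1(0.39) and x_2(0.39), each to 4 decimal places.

2.0182, 1.4031

Euler on (x_1,x_2): x_1_{n+1} = x_1_n + h·x_1', x_2_{n+1} = x_2_n + h·x_2'.
0.000000: (1.480000, 1.380000); f=(1.380000, 0.059200) → (2.018200, 1.403088)
(x_1(0.39), x_2(0.39)) ≈ (2.0182, 1.4031)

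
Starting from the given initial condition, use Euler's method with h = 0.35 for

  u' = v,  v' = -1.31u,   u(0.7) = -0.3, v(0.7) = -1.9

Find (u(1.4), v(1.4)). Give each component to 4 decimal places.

-1.5819, -1.3200

Euler on (u,v): u_{n+1} = u_n + h·u', v_{n+1} = v_n + h·v'.
0.700000: (-0.300000, -1.900000); f=(-1.900000, 0.393000) → (-0.965000, -1.762450)
1.050000: (-0.965000, -1.762450); f=(-1.762450, 1.264150) → (-1.581857, -1.319997)
(u(1.4), v(1.4)) ≈ (-1.5819, -1.3200)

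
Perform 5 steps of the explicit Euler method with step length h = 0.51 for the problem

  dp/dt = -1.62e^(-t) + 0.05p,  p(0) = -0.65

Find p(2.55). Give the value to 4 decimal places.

-2.7902

Euler: p_{n+1} = p_n + h·f(t_n, p_n).
t=0.000000, p=-0.650000: f=-1.652500 → p ← -0.650000 + 0.51·(-1.652500) = -1.492775
t=0.510000, p=-1.492775: f=-1.047442 → p ← -1.492775 + 0.51·(-1.047442) = -2.026970
t=1.020000, p=-2.026970: f=-0.685512 → p ← -2.026970 + 0.51·(-0.685512) = -2.376581
t=1.530000, p=-2.376581: f=-0.469617 → p ← -2.376581 + 0.51·(-0.469617) = -2.616086
t=2.040000, p=-2.616086: f=-0.341451 → p ← -2.616086 + 0.51·(-0.341451) = -2.790226
p(2.55) ≈ -2.7902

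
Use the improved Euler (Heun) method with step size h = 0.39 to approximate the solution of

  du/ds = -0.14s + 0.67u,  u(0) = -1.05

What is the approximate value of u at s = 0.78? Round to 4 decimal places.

-1.8106

Heun: k1 = f(s_n, u_n); k2 = f(s_n + h, u_n + h·k1); u_{n+1} = u_n + (h/2)·(k1 + k2).
s=0.000000, u=-1.050000:
  k1 = f(0.000000, -1.050000) = -0.703500
  k2 = f(0.390000, -1.324365) = -0.941925
  u ← -1.050000 + (0.39/2)·(-0.703500 + (-0.941925)) = -1.370858
s=0.390000, u=-1.370858:
  k1 = f(0.390000, -1.370858) = -0.973075
  k2 = f(0.780000, -1.750357) = -1.281939
  u ← -1.370858 + (0.39/2)·(-0.973075 + (-1.281939)) = -1.810585
u(0.78) ≈ -1.8106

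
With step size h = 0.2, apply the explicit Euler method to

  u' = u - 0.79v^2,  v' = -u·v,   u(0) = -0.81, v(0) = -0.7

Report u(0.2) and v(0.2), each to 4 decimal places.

Euler on (u,v): u_{n+1} = u_n + h·u', v_{n+1} = v_n + h·v'.
0.000000: (-0.810000, -0.700000); f=(-1.197100, -0.567000) → (-1.049420, -0.813400)
(u(0.2), v(0.2)) ≈ (-1.0494, -0.8134)

-1.0494, -0.8134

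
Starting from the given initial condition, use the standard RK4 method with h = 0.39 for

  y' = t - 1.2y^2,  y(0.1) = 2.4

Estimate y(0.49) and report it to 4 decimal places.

1.1334

RK4: k1 = f(t_n, y_n); k2 = f(t_n + h/2, y_n + (h/2)·k1); k3 = f(t_n + h/2, y_n + (h/2)·k2); k4 = f(t_n + h, y_n + h·k3); y_{n+1} = y_n + (h/6)·(k1 + 2k2 + 2k3 + k4).
t=0.100000, y=2.400000:
  k1 = f(0.100000, 2.400000) = -6.812000
  k2 = f(0.295000, 1.071660) = -1.083146
  k3 = f(0.295000, 2.188786) = -5.453944
  k4 = f(0.490000, 0.272962) = 0.400590
  y ← 2.400000 + (0.39/6)·(k1 + 2k2 + 2k3 + k4) = 1.133437
y(0.49) ≈ 1.1334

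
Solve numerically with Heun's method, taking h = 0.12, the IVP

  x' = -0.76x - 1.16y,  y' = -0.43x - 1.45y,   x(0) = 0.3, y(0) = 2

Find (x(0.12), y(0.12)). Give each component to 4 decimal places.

0.0335, 1.6760

Heun on (x,y): k1 = f(t_n, state_n); k2 = f(t_n + h, state_n + h·k1); state_{n+1} = state_n + (h/2)·(k1 + k2).
0.000000: (0.300000, 2.000000)
  k1 = (-2.548000, -3.029000)
  predictor → (-0.005760, 1.636520)
  k2 = (-1.893986, -2.370477)
  → (0.033481, 1.676031)
(x(0.12), y(0.12)) ≈ (0.0335, 1.6760)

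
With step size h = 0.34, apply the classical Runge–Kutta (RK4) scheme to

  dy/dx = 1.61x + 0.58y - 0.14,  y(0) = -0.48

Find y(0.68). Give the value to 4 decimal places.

-0.4024

RK4: k1 = f(x_n, y_n); k2 = f(x_n + h/2, y_n + (h/2)·k1); k3 = f(x_n + h/2, y_n + (h/2)·k2); k4 = f(x_n + h, y_n + h·k3); y_{n+1} = y_n + (h/6)·(k1 + 2k2 + 2k3 + k4).
x=0.000000, y=-0.480000:
  k1 = f(0.000000, -0.480000) = -0.418400
  k2 = f(0.170000, -0.551128) = -0.185954
  k3 = f(0.170000, -0.511612) = -0.163035
  k4 = f(0.340000, -0.535432) = 0.096849
  y ← -0.480000 + (0.34/6)·(k1 + 2k2 + 2k3 + k4) = -0.537773
x=0.340000, y=-0.537773:
  k1 = f(0.340000, -0.537773) = 0.095491
  k2 = f(0.510000, -0.521540) = 0.378607
  k3 = f(0.510000, -0.473410) = 0.406522
  k4 = f(0.680000, -0.399556) = 0.723058
  y ← -0.537773 + (0.34/6)·(k1 + 2k2 + 2k3 + k4) = -0.402408
y(0.68) ≈ -0.4024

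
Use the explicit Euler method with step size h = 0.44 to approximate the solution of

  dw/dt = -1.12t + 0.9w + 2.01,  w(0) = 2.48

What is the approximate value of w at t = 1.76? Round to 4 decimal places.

13.9889

Euler: w_{n+1} = w_n + h·f(t_n, w_n).
t=0.000000, w=2.480000: f=4.242000 → w ← 2.480000 + 0.44·4.242000 = 4.346480
t=0.440000, w=4.346480: f=5.429032 → w ← 4.346480 + 0.44·5.429032 = 6.735254
t=0.880000, w=6.735254: f=7.086129 → w ← 6.735254 + 0.44·7.086129 = 9.853151
t=1.320000, w=9.853151: f=9.399436 → w ← 9.853151 + 0.44·9.399436 = 13.988902
w(1.76) ≈ 13.9889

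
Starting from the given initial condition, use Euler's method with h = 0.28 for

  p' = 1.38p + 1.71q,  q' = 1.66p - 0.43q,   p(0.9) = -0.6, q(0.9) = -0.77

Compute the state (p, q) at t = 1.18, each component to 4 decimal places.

-1.2005, -0.9562

Euler on (p,q): p_{n+1} = p_n + h·p', q_{n+1} = q_n + h·q'.
0.900000: (-0.600000, -0.770000); f=(-2.144700, -0.664900) → (-1.200516, -0.956172)
(p(1.18), q(1.18)) ≈ (-1.2005, -0.9562)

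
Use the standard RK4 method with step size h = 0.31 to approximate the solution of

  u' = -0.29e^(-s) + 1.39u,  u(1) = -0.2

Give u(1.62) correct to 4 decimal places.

RK4: k1 = f(s_n, u_n); k2 = f(s_n + h/2, u_n + (h/2)·k1); k3 = f(s_n + h/2, u_n + (h/2)·k2); k4 = f(s_n + h, u_n + h·k3); u_{n+1} = u_n + (h/6)·(k1 + 2k2 + 2k3 + k4).
s=1.000000, u=-0.200000:
  k1 = f(1.000000, -0.200000) = -0.384685
  k2 = f(1.155000, -0.259626) = -0.452247
  k3 = f(1.155000, -0.270098) = -0.466803
  k4 = f(1.310000, -0.344709) = -0.557393
  u ← -0.200000 + (0.31/6)·(k1 + 2k2 + 2k3 + k4) = -0.343643
s=1.310000, u=-0.343643:
  k1 = f(1.310000, -0.343643) = -0.555911
  k2 = f(1.465000, -0.429809) = -0.664447
  k3 = f(1.465000, -0.446632) = -0.687831
  k4 = f(1.620000, -0.556870) = -0.831440
  u ← -0.343643 + (0.31/6)·(k1 + 2k2 + 2k3 + k4) = -0.555058
u(1.62) ≈ -0.5551

-0.5551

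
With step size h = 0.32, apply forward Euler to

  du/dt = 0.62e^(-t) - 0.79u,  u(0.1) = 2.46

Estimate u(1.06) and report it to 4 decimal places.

1.3185

Euler: u_{n+1} = u_n + h·f(t_n, u_n).
t=0.100000, u=2.460000: f=-1.382401 → u ← 2.460000 + 0.32·(-1.382401) = 2.017632
t=0.420000, u=2.017632: f=-1.186560 → u ← 2.017632 + 0.32·(-1.186560) = 1.637933
t=0.740000, u=1.637933: f=-0.998156 → u ← 1.637933 + 0.32·(-0.998156) = 1.318523
u(1.06) ≈ 1.3185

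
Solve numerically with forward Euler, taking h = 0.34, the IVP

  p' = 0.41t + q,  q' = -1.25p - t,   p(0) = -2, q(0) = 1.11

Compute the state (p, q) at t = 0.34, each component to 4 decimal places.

Euler on (p,q): p_{n+1} = p_n + h·p', q_{n+1} = q_n + h·q'.
0.000000: (-2.000000, 1.110000); f=(1.110000, 2.500000) → (-1.622600, 1.960000)
(p(0.34), q(0.34)) ≈ (-1.6226, 1.9600)

-1.6226, 1.9600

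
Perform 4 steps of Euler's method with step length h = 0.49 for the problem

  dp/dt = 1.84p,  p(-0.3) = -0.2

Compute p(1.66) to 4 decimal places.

Euler: p_{n+1} = p_n + h·f(t_n, p_n).
t=-0.300000, p=-0.200000: f=-0.368000 → p ← -0.200000 + 0.49·(-0.368000) = -0.380320
t=0.190000, p=-0.380320: f=-0.699789 → p ← -0.380320 + 0.49·(-0.699789) = -0.723217
t=0.680000, p=-0.723217: f=-1.330718 → p ← -0.723217 + 0.49·(-1.330718) = -1.375269
t=1.170000, p=-1.375269: f=-2.530494 → p ← -1.375269 + 0.49·(-2.530494) = -2.615211
p(1.66) ≈ -2.6152

-2.6152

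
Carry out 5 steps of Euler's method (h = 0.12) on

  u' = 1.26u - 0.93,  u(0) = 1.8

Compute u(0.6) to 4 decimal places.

2.8851

Euler: u_{n+1} = u_n + h·f(t_n, u_n).
t=0.000000, u=1.800000: f=1.338000 → u ← 1.800000 + 0.12·1.338000 = 1.960560
t=0.120000, u=1.960560: f=1.540306 → u ← 1.960560 + 0.12·1.540306 = 2.145397
t=0.240000, u=2.145397: f=1.773200 → u ← 2.145397 + 0.12·1.773200 = 2.358181
t=0.360000, u=2.358181: f=2.041308 → u ← 2.358181 + 0.12·2.041308 = 2.603138
t=0.480000, u=2.603138: f=2.349953 → u ← 2.603138 + 0.12·2.349953 = 2.885132
u(0.6) ≈ 2.8851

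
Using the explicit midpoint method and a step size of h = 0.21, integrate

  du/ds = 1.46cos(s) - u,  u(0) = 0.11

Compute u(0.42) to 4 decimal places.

Midpoint: k1 = f(s_n, u_n); k2 = f(s_n + h/2, u_n + (h/2)·k1); u_{n+1} = u_n + h·k2.
s=0.000000, u=0.110000:
  k1 = f(0.000000, 0.110000) = 1.350000
  k2 = f(0.105000, 0.251750) = 1.200209
  u ← 0.110000 + 0.21·1.200209 = 0.362044
s=0.210000, u=0.362044:
  k1 = f(0.210000, 0.362044) = 1.065881
  k2 = f(0.315000, 0.473961) = 0.914201
  u ← 0.362044 + 0.21·0.914201 = 0.554026
u(0.42) ≈ 0.5540

0.5540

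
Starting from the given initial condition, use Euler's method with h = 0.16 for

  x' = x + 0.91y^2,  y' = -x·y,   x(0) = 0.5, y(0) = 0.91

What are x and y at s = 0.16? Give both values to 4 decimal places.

Euler on (x,y): x_{n+1} = x_n + h·x', y_{n+1} = y_n + h·y'.
0.000000: (0.500000, 0.910000); f=(1.253571, -0.455000) → (0.700571, 0.837200)
(x(0.16), y(0.16)) ≈ (0.7006, 0.8372)

0.7006, 0.8372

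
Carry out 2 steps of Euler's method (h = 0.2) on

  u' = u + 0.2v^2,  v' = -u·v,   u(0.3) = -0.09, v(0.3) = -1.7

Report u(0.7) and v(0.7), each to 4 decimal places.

0.1289, -1.7280

Euler on (u,v): u_{n+1} = u_n + h·u', v_{n+1} = v_n + h·v'.
0.300000: (-0.090000, -1.700000); f=(0.488000, -0.153000) → (0.007600, -1.730600)
0.500000: (0.007600, -1.730600); f=(0.606595, 0.013153) → (0.128919, -1.727969)
(u(0.7), v(0.7)) ≈ (0.1289, -1.7280)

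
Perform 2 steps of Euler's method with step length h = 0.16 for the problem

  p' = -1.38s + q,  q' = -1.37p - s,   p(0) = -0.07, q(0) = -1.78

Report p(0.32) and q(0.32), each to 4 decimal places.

-0.6725, -1.7125

Euler on (p,q): p_{n+1} = p_n + h·p', q_{n+1} = q_n + h·q'.
0.000000: (-0.070000, -1.780000); f=(-1.780000, 0.095900) → (-0.354800, -1.764656)
0.160000: (-0.354800, -1.764656); f=(-1.985456, 0.326076) → (-0.672473, -1.712484)
(p(0.32), q(0.32)) ≈ (-0.6725, -1.7125)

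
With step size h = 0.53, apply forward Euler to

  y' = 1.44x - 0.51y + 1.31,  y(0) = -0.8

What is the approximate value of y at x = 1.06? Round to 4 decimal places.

Euler: y_{n+1} = y_n + h·f(x_n, y_n).
x=0.000000, y=-0.800000: f=1.718000 → y ← -0.800000 + 0.53·1.718000 = 0.110540
x=0.530000, y=0.110540: f=2.016825 → y ← 0.110540 + 0.53·2.016825 = 1.179457
y(1.06) ≈ 1.1795

1.1795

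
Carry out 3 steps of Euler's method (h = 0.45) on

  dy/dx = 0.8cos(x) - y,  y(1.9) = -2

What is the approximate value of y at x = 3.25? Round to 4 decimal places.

Euler: y_{n+1} = y_n + h·f(x_n, y_n).
x=1.900000, y=-2.000000: f=1.741368 → y ← -2.000000 + 0.45·1.741368 = -1.216384
x=2.350000, y=-1.216384: f=0.654214 → y ← -1.216384 + 0.45·0.654214 = -0.921988
x=2.800000, y=-0.921988: f=0.168210 → y ← -0.921988 + 0.45·0.168210 = -0.846293
y(3.25) ≈ -0.8463

-0.8463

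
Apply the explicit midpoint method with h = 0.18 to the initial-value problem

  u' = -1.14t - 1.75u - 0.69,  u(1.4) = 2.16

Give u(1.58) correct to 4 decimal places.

1.2216

Midpoint: k1 = f(t_n, u_n); k2 = f(t_n + h/2, u_n + (h/2)·k1); u_{n+1} = u_n + h·k2.
t=1.400000, u=2.160000:
  k1 = f(1.400000, 2.160000) = -6.066000
  k2 = f(1.490000, 1.614060) = -5.213205
  u ← 2.160000 + 0.18·(-5.213205) = 1.221623
u(1.58) ≈ 1.2216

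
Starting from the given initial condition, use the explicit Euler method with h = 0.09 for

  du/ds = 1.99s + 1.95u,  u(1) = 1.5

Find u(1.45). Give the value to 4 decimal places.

Euler: u_{n+1} = u_n + h·f(s_n, u_n).
s=1.000000, u=1.500000: f=4.915000 → u ← 1.500000 + 0.09·4.915000 = 1.942350
s=1.090000, u=1.942350: f=5.956683 → u ← 1.942350 + 0.09·5.956683 = 2.478451
s=1.180000, u=2.478451: f=7.181180 → u ← 2.478451 + 0.09·7.181180 = 3.124758
s=1.270000, u=3.124758: f=8.620577 → u ← 3.124758 + 0.09·8.620577 = 3.900610
s=1.360000, u=3.900610: f=10.312589 → u ← 3.900610 + 0.09·10.312589 = 4.828743
u(1.45) ≈ 4.8287

4.8287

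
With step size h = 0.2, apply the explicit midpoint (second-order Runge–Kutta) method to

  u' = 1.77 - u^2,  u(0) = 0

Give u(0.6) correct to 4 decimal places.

0.8802

Midpoint: k1 = f(x_n, u_n); k2 = f(x_n + h/2, u_n + (h/2)·k1); u_{n+1} = u_n + h·k2.
x=0.000000, u=0.000000:
  k1 = f(0.000000, 0.000000) = 1.770000
  k2 = f(0.100000, 0.177000) = 1.738671
  u ← 0.000000 + 0.2·1.738671 = 0.347734
x=0.200000, u=0.347734:
  k1 = f(0.200000, 0.347734) = 1.649081
  k2 = f(0.300000, 0.512642) = 1.507198
  u ← 0.347734 + 0.2·1.507198 = 0.649174
x=0.400000, u=0.649174:
  k1 = f(0.400000, 0.649174) = 1.348573
  k2 = f(0.500000, 0.784031) = 1.155295
  u ← 0.649174 + 0.2·1.155295 = 0.880233
u(0.6) ≈ 0.8802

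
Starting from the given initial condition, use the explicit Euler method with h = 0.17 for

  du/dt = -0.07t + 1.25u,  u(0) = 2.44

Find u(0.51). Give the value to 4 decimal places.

4.3430

Euler: u_{n+1} = u_n + h·f(t_n, u_n).
t=0.000000, u=2.440000: f=3.050000 → u ← 2.440000 + 0.17·3.050000 = 2.958500
t=0.170000, u=2.958500: f=3.686225 → u ← 2.958500 + 0.17·3.686225 = 3.585158
t=0.340000, u=3.585158: f=4.457648 → u ← 3.585158 + 0.17·4.457648 = 4.342958
u(0.51) ≈ 4.3430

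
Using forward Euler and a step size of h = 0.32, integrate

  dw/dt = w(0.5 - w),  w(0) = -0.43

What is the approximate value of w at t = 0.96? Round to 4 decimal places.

-1.0449

Euler: w_{n+1} = w_n + h·f(t_n, w_n).
t=0.000000, w=-0.430000: f=-0.399900 → w ← -0.430000 + 0.32·(-0.399900) = -0.557968
t=0.320000, w=-0.557968: f=-0.590312 → w ← -0.557968 + 0.32·(-0.590312) = -0.746868
t=0.640000, w=-0.746868: f=-0.931246 → w ← -0.746868 + 0.32·(-0.931246) = -1.044867
w(0.96) ≈ -1.0449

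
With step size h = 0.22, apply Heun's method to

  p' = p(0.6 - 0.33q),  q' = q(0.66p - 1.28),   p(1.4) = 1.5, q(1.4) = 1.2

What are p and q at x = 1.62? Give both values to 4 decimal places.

1.5732, 1.1314

Heun on (p,q): k1 = f(x_n, state_n); k2 = f(x_n + h, state_n + h·k1); state_{n+1} = state_n + (h/2)·(k1 + k2).
1.400000: (1.500000, 1.200000)
  k1 = (0.306000, -0.348000)
  predictor → (1.567320, 1.123440)
  k2 = (0.359331, -0.275882)
  → (1.573186, 1.131373)
(p(1.62), q(1.62)) ≈ (1.5732, 1.1314)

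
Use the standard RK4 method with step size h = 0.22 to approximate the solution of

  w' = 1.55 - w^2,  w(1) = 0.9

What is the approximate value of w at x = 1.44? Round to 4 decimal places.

RK4: k1 = f(x_n, w_n); k2 = f(x_n + h/2, w_n + (h/2)·k1); k3 = f(x_n + h/2, w_n + (h/2)·k2); k4 = f(x_n + h, w_n + h·k3); w_{n+1} = w_n + (h/6)·(k1 + 2k2 + 2k3 + k4).
x=1.000000, w=0.900000:
  k1 = f(1.000000, 0.900000) = 0.740000
  k2 = f(1.110000, 0.981400) = 0.586854
  k3 = f(1.110000, 0.964554) = 0.619636
  k4 = f(1.220000, 1.036320) = 0.476041
  w ← 0.900000 + (0.22/6)·(k1 + 2k2 + 2k3 + k4) = 1.033064
x=1.220000, w=1.033064:
  k1 = f(1.220000, 1.033064) = 0.482779
  k2 = f(1.330000, 1.086170) = 0.370235
  k3 = f(1.330000, 1.073790) = 0.396975
  k4 = f(1.440000, 1.120399) = 0.294707
  w ← 1.033064 + (0.22/6)·(k1 + 2k2 + 2k3 + k4) = 1.117834
w(1.44) ≈ 1.1178

1.1178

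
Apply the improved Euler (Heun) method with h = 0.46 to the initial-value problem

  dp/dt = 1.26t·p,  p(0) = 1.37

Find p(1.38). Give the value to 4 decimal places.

4.2933

Heun: k1 = f(t_n, p_n); k2 = f(t_n + h, p_n + h·k1); p_{n+1} = p_n + (h/2)·(k1 + k2).
t=0.000000, p=1.370000:
  k1 = f(0.000000, 1.370000) = 0.000000
  k2 = f(0.460000, 1.370000) = 0.794052
  p ← 1.370000 + (0.46/2)·(0.000000 + 0.794052) = 1.552632
t=0.460000, p=1.552632:
  k1 = f(0.460000, 1.552632) = 0.899905
  k2 = f(0.920000, 1.966588) = 2.279669
  p ← 1.552632 + (0.46/2)·(0.899905 + 2.279669) = 2.283934
t=0.920000, p=2.283934:
  k1 = f(0.920000, 2.283934) = 2.647536
  k2 = f(1.380000, 3.501801) = 6.088932
  p ← 2.283934 + (0.46/2)·(2.647536 + 6.088932) = 4.293322
p(1.38) ≈ 4.2933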